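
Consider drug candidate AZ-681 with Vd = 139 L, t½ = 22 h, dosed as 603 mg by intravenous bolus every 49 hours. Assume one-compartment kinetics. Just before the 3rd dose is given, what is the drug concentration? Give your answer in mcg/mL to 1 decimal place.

f = (1/2)^(τ/t½) = (1/2)^(49/22) ≈ 0.2136.
C₀ = D/Vd = 603/139 ≈ 4.338 mcg/mL.
Before the 3rd dose, 2 doses have been given. Superposition: Cmin = C₀·(f + f²).
≈ 4.338 × (0.2136 + 0.0456) ≈ 4.338 × 0.2592 ≈ 1.124 mcg/mL.

1.1 mcg/mL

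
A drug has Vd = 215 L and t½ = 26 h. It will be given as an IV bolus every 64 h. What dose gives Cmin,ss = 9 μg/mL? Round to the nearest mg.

8723 mg

τ/t½ = 64/26 ≈ 2.4615, so f = (1/2)^(64/26) ≈ 0.181553.
Cmin,ss = (D/Vd)·f/(1−f), so D = Cmin,ss·Vd·(1−f)/f.
D = 9 × 215 × (1−f)/f ≈ 9 × 215 × 4.50803 ≈ 8723.04 mg.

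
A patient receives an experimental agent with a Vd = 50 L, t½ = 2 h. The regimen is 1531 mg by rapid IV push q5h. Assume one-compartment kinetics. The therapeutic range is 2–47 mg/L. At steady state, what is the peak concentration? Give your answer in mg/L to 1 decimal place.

37.2 mg/L

k = ln2/t½ = ln2/2 ≈ 0.346574 h⁻¹; fraction remaining f = e^(−kτ) = e^(−0.346574×5) ≈ 0.1768.
Accumulation ratio R = 1/(1 − f) ≈ 1/0.8232 ≈ 1.2148.
Each bolus raises the concentration by D/Vd = 1531/50 ≈ 30.620 mg/L.
Steady-state peak Cmax,ss = C₀·R ≈ 30.620 × 1.2148 ≈ 37.197 mg/L.
Peak 37.2 mg/L vs MTC 47 mg/L: below toxic threshold.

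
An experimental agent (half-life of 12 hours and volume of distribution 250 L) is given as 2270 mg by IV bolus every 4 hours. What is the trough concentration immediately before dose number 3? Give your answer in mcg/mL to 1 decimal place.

12.9 mcg/mL

f = (1/2)^(τ/t½) = (1/2)^(4/12) ≈ 0.7937.
C₀ = D/Vd = 2270/250 ≈ 9.080 mcg/mL.
Before the 3rd dose, 2 doses have been given. Superposition: Cmin = C₀·(f + f²).
≈ 9.080 × (0.7937 + 0.6300) ≈ 9.080 × 1.4237 ≈ 12.927 mcg/mL.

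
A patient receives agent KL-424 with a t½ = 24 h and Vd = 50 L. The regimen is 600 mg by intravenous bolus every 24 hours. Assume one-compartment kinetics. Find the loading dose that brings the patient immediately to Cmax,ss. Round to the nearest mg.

f = (1/2)^(24/24) ≈ 0.500000; accumulation ratio R = 1/(1−f) ≈ 2.00000.
Loading dose to hit Cmax,ss on first dose: D_load = D_maint·R ≈ 600 × 2.00000 ≈ 1200.00 mg.

1200 mg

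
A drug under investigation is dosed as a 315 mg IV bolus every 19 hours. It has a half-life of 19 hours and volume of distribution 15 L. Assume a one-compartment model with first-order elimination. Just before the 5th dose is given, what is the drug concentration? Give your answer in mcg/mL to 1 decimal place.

f = (1/2)^(τ/t½) = (1/2)^(19/19) ≈ 0.5000.
C₀ = D/Vd = 315/15 ≈ 21.000 mcg/mL.
Before the 5th dose, 4 doses have been given. Superposition: Cmin = C₀·(f + f² + … + f^4).
≈ 21.000 × (0.5000 + 0.2500 + 0.1250 + 0.0625) ≈ 21.000 × 0.9375 ≈ 19.688 mcg/mL.

19.7 mcg/mL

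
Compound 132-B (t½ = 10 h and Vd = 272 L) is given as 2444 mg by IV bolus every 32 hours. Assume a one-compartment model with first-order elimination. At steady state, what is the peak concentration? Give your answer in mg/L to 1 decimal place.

10.1 mg/L

k = ln2/t½ = ln2/10 ≈ 0.069315 h⁻¹; fraction remaining f = e^(−kτ) = e^(−0.069315×32) ≈ 0.1088.
Accumulation ratio R = 1/(1 − f) ≈ 1/0.8912 ≈ 1.1221.
Single-dose peak C₀ = D/Vd = 2444/272 ≈ 8.985 mg/L.
Steady-state peak Cmax,ss = C₀·R ≈ 8.985 × 1.1221 ≈ 10.082 mg/L.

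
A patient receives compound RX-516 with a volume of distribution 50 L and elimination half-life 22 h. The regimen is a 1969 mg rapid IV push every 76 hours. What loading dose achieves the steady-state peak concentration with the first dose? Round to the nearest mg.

f = (1/2)^(76/22) ≈ 0.091218; accumulation ratio R = 1/(1−f) ≈ 1.10037.
Loading dose to hit Cmax,ss on first dose: D_load = D_maint·R ≈ 1969 × 1.10037 ≈ 2166.63 mg.

2167 mg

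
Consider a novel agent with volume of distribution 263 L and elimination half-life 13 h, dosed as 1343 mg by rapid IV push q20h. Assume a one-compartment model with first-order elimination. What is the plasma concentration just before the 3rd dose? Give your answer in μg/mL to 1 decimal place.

f = (1/2)^(τ/t½) = (1/2)^(20/13) ≈ 0.3443.
C₀ = D/Vd = 1343/263 ≈ 5.106 μg/mL.
Before the 3rd dose, 2 doses have been given. Superposition: Cmin = C₀·(f + f²).
≈ 5.106 × (0.3443 + 0.1185) ≈ 5.106 × 0.4628 ≈ 2.363 μg/mL.

2.4 μg/mL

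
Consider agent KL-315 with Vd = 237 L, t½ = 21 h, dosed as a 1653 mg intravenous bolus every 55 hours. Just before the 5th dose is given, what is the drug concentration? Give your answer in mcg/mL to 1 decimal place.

f = (1/2)^(τ/t½) = (1/2)^(55/21) ≈ 0.1628.
C₀ = D/Vd = 1653/237 ≈ 6.975 mcg/mL.
Before the 5th dose, 4 doses have been given. Superposition: Cmin = C₀·(f + f² + … + f^4).
≈ 6.975 × (0.1628 + 0.0265 + 0.0043 + 0.0007) ≈ 6.975 × 0.1943 ≈ 1.355 mcg/mL.

1.4 mcg/mL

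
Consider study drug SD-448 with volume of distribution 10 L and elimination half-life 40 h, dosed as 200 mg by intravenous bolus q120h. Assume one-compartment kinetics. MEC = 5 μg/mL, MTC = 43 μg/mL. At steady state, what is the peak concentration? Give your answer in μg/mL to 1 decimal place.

22.9 μg/mL

τ = 120 h = 3 half-lives, so f = (1/2)^3 = 0.125.
At steady state, R = 1/(1 − 0.125) = 8/7.
Single-dose peak C₀ = D/Vd = 200/10 = 20 μg/mL.
Steady-state peak Cmax,ss = C₀·R = 20 × 8/7 ≈ 22.857 μg/mL.
Peak 22.9 μg/mL vs MTC 43 μg/mL: below toxic threshold.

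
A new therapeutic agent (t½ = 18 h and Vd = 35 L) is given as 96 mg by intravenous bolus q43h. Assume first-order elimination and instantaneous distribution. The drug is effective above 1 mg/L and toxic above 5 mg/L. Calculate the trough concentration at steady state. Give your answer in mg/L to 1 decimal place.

τ/t½ = 43/18 ≈ 2.3889, so fraction remaining f = (1/2)^(43/18) ≈ 0.1909.
Each bolus raises the concentration by D/Vd = 96/35 ≈ 2.743 mg/L.
Steady-state trough Cmin,ss = C₀·f/(1−f) ≈ 2.743 × 0.1909/0.8091 ≈ 0.647 mg/L.
Trough 0.6 mg/L vs MEC 1 mg/L: subtherapeutic.

0.6 mg/L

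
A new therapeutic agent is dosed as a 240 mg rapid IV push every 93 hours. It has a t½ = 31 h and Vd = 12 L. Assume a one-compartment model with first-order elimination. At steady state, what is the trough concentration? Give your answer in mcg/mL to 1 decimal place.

2.9 mcg/mL

The dosing interval is 3 half-lives, so f = 2^(−3) = 0.125.
At steady state, R = 1/(1 − 0.125) = 8/7.
Single-dose peak C₀ = D/Vd = 240/12 = 20 mcg/mL.
Steady-state peak Cmax,ss = C₀·R = 20 × 8/7 ≈ 22.857 mcg/mL.
Steady-state trough Cmin,ss = Cmax,ss·f ≈ 22.857 × 0.125 ≈ 2.857 mcg/mL.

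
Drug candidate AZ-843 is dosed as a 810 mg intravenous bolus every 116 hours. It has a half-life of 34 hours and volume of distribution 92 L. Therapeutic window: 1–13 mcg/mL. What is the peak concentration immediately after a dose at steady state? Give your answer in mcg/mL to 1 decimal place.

9.7 mcg/mL

τ/t½ = 116/34 ≈ 3.4118, so fraction remaining f = (1/2)^(116/34) ≈ 0.0940.
Accumulation ratio R = 1/(1 − f) ≈ 1/0.9060 ≈ 1.1038.
Single-dose peak C₀ = D/Vd = 810/92 ≈ 8.804 mcg/mL.
Steady-state peak Cmax,ss = C₀·R ≈ 8.804 × 1.1038 ≈ 9.718 mcg/mL.
Peak 9.7 mcg/mL vs MTC 13 mcg/mL: below toxic threshold.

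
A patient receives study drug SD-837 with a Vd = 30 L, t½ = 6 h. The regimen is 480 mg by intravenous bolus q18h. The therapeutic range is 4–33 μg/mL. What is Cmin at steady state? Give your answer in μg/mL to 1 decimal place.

2.3 μg/mL

The dosing interval is 3 half-lives, so f = 2^(−3) = 0.125.
Accumulation ratio R = 1/(1 − f) = 1/0.875 = 8/7.
Single-dose peak C₀ = D/Vd = 480/30 = 16 μg/mL.
Steady-state peak Cmax,ss = C₀·R = 16 × 8/7 ≈ 18.286 μg/mL.
Steady-state trough Cmin,ss = Cmax,ss·f ≈ 18.286 × 0.125 ≈ 2.286 μg/mL.
Trough 2.3 μg/mL vs MEC 4 μg/mL: subtherapeutic.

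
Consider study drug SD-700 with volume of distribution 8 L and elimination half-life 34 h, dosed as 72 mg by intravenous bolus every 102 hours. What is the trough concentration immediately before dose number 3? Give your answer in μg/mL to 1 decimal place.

f = (1/2)^(τ/t½) = (1/2)^(102/34) ≈ 0.1250.
C₀ = D/Vd = 72/8 ≈ 9.000 μg/mL.
Before the 3rd dose, 2 doses have been given. Superposition: Cmin = C₀·(f + f²).
≈ 9.000 × (0.1250 + 0.0156) ≈ 9.000 × 0.1406 ≈ 1.265 μg/mL.

1.3 μg/mL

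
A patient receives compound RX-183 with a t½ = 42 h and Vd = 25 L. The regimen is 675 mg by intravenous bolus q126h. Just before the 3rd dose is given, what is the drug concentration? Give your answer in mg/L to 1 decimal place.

3.8 mg/L

f = (1/2)^(τ/t½) = (1/2)^(126/42) ≈ 0.1250.
C₀ = D/Vd = 675/25 ≈ 27.000 mg/L.
Before the 3rd dose, 2 doses have been given. Superposition: Cmin = C₀·(f + f²).
≈ 27.000 × (0.1250 + 0.0156) ≈ 27.000 × 0.1406 ≈ 3.796 mg/L.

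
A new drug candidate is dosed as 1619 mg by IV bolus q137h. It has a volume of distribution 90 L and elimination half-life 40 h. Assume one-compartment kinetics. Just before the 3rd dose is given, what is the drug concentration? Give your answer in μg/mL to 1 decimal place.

f = (1/2)^(τ/t½) = (1/2)^(137/40) ≈ 0.0931.
C₀ = D/Vd = 1619/90 ≈ 17.989 μg/mL.
Before the 3rd dose, 2 doses have been given. Superposition: Cmin = C₀·(f + f²).
≈ 17.989 × (0.0931 + 0.0087) ≈ 17.989 × 0.1018 ≈ 1.831 μg/mL.

1.8 μg/mL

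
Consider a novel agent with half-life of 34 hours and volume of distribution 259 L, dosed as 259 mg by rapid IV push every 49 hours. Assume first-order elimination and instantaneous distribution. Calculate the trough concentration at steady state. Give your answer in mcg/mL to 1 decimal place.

Over one 49-h interval, 49/34 ≈ 1.4412 half-lives elapse, leaving f ≈ 0.3683 of each dose.
At steady state, accumulation factor R = 1/(1 − e^(−kτ)) ≈ 1.5830.
Single-dose peak C₀ = D/Vd = 259/259 ≈ 1.000 mcg/mL.
Steady-state peak Cmax,ss = C₀·R ≈ 1.000 × 1.5830 ≈ 1.583 mcg/mL.
One interval later, Cmin,ss = Cmax,ss·e^(−kτ) ≈ 1.583 × 0.3683 ≈ 0.583 mcg/mL.

0.6 mcg/mL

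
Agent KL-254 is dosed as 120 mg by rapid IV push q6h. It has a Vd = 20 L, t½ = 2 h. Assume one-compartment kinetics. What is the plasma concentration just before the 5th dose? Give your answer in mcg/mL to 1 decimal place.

f = (1/2)^(τ/t½) = (1/2)^(6/2) ≈ 0.1250.
C₀ = D/Vd = 120/20 ≈ 6.000 mcg/mL.
Before the 5th dose, 4 doses have been given. Superposition: Cmin = C₀·(f + f² + … + f^4).
≈ 6.000 × (0.1250 + 0.0156 + 0.0020 + 0.0002) ≈ 6.000 × 0.1428 ≈ 0.857 mcg/mL.

0.9 mcg/mL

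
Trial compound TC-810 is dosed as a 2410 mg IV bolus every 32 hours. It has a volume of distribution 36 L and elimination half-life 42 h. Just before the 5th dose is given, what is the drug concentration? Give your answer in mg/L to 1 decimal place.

84.6 mg/L

f = (1/2)^(τ/t½) = (1/2)^(32/42) ≈ 0.5897.
C₀ = D/Vd = 2410/36 ≈ 66.944 mg/L.
Before the 5th dose, 4 doses have been given. Superposition: Cmin = C₀·(f + f² + … + f^4).
≈ 66.944 × (0.5897 + 0.3477 + 0.2051 + 0.1209) ≈ 66.944 × 1.2634 ≈ 84.577 mg/L.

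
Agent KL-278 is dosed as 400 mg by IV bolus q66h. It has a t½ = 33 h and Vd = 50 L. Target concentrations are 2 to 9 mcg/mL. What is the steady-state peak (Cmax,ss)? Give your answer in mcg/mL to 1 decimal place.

10.7 mcg/mL

τ = 66 h = 2 half-lives, so f = (1/2)^2 = 0.25.
Accumulation ratio R = 1/(1 − f) = 1/0.75 = 4/3.
Single-dose peak C₀ = D/Vd = 400/50 = 8 mcg/mL.
Steady-state peak Cmax,ss = C₀·R = 8 × 4/3 ≈ 10.667 mcg/mL.
Peak 10.7 mcg/mL vs MTC 9 mcg/mL: exceeds toxic threshold.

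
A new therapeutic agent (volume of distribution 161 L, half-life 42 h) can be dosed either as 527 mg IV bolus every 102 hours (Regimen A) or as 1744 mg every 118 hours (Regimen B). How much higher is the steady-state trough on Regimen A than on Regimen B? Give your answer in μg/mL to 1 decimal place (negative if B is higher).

Regimen A: f = (1/2)^(102/42) ≈ 0.1857; Cmin,ss = (527/161)·f/(1−f) ≈ 0.746 μg/mL.
Regimen B: f = (1/2)^(118/42) ≈ 0.1426; Cmin,ss = (1744/161)·f/(1−f) ≈ 1.802 μg/mL.
Difference ≈ 0.746 − 1.802 ≈ -1.056 μg/mL.

-1.1 μg/mL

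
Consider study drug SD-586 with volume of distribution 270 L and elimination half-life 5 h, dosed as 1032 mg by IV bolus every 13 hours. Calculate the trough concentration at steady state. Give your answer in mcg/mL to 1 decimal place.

0.8 mcg/mL

τ/t½ = 13/5 ≈ 2.6, so fraction remaining f = (1/2)^(13/5) ≈ 0.1649.
At steady state, accumulation factor R = 1/(1 − e^(−kτ)) ≈ 1.1975.
Single-dose peak C₀ = D/Vd = 1032/270 ≈ 3.822 mcg/mL.
Cmax,ss = C₀/(1 − f) ≈ 3.822/0.8351 ≈ 4.577 mcg/mL.
Steady-state trough Cmin,ss = Cmax,ss·f ≈ 4.577 × 0.1649 ≈ 0.755 mcg/mL.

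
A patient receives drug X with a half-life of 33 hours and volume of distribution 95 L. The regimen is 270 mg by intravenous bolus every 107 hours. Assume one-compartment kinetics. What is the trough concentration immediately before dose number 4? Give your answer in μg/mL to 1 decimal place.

0.3 μg/mL

f = (1/2)^(τ/t½) = (1/2)^(107/33) ≈ 0.1057.
C₀ = D/Vd = 270/95 ≈ 2.842 μg/mL.
Before the 4th dose, 3 doses have been given. Superposition: Cmin = C₀·(f + f² + … + f^3).
≈ 2.842 × (0.1057 + 0.0112 + 0.0012) ≈ 2.842 × 0.1181 ≈ 0.336 μg/mL.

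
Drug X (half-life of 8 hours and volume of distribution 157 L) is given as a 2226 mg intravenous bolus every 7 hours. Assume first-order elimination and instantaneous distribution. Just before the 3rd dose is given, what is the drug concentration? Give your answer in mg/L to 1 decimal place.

11.9 mg/L

f = (1/2)^(τ/t½) = (1/2)^(7/8) ≈ 0.5453.
C₀ = D/Vd = 2226/157 ≈ 14.178 mg/L.
Before the 3rd dose, 2 doses have been given. Superposition: Cmin = C₀·(f + f²).
≈ 14.178 × (0.5453 + 0.2974) ≈ 14.178 × 0.8427 ≈ 11.948 mg/L.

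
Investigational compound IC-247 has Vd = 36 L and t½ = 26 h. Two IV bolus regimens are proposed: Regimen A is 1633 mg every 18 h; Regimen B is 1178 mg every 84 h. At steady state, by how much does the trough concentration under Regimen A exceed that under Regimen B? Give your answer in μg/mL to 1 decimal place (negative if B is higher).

Regimen A: f = (1/2)^(18/26) ≈ 0.6189; Cmin,ss = (1633/36)·f/(1−f) ≈ 73.666 μg/mL.
Regimen B: f = (1/2)^(84/26) ≈ 0.1065; Cmin,ss = (1178/36)·f/(1−f) ≈ 3.900 μg/mL.
Difference ≈ 73.666 − 3.900 ≈ 69.766 μg/mL.

69.8 μg/mL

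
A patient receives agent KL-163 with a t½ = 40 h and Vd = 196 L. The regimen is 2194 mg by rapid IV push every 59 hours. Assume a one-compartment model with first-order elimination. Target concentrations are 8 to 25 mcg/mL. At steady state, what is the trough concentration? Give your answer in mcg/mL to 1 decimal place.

k = ln2/t½ = ln2/40 ≈ 0.017329 h⁻¹; fraction remaining f = e^(−kτ) = e^(−0.017329×59) ≈ 0.3597.
Single-dose peak C₀ = D/Vd = 2194/196 ≈ 11.194 mcg/mL.
Steady-state trough Cmin,ss = C₀·f/(1−f) ≈ 11.194 × 0.3597/0.6403 ≈ 6.288 mcg/mL.
Trough 6.3 mcg/mL vs MEC 8 mcg/mL: subtherapeutic.

6.3 mcg/mL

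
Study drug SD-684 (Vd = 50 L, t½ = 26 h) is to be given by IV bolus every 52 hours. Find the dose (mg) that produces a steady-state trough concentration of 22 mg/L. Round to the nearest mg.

τ/t½ = 52/26 ≈ 2, so f = (1/2)^(52/26) ≈ 0.250000.
Cmin,ss = (D/Vd)·f/(1−f), so D = Cmin,ss·Vd·(1−f)/f.
D = 22 × 50 × (1−f)/f ≈ 22 × 50 × 3.00000 ≈ 3300.00 mg.

3300 mg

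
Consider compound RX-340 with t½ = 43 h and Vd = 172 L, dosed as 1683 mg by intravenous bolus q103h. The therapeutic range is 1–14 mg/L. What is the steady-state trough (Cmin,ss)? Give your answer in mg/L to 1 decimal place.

k = ln2/t½ = ln2/43 ≈ 0.016120 h⁻¹; fraction remaining f = e^(−kτ) = e^(−0.016120×103) ≈ 0.1901.
Single-dose peak C₀ = D/Vd = 1683/172 ≈ 9.785 mg/L.
Steady-state trough Cmin,ss = C₀·f/(1−f) ≈ 9.785 × 0.1901/0.8099 ≈ 2.297 mg/L.
Trough 2.3 mg/L vs MEC 1 mg/L: adequate.

2.3 mg/L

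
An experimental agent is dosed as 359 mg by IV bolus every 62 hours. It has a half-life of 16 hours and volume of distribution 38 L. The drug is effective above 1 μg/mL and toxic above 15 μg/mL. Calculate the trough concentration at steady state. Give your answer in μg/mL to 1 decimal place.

k = ln2/t½ = ln2/16 ≈ 0.043322 h⁻¹; fraction remaining f = e^(−kτ) = e^(−0.043322×62) ≈ 0.0682.
Accumulation ratio R = 1/(1 − f) ≈ 1/0.9318 ≈ 1.0732.
Single-dose peak C₀ = D/Vd = 359/38 ≈ 9.447 μg/mL.
Steady-state peak Cmax,ss = C₀·R ≈ 9.447 × 1.0732 ≈ 10.139 μg/mL.
Steady-state trough Cmin,ss = Cmax,ss·f ≈ 10.139 × 0.0682 ≈ 0.691 μg/mL.
Trough 0.7 μg/mL vs MEC 1 μg/mL: subtherapeutic.

0.7 μg/mL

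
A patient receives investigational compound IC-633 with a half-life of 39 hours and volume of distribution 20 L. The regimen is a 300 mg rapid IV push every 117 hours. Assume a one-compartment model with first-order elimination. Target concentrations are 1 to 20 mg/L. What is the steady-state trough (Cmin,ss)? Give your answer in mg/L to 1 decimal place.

The dosing interval is 3 half-lives, so f = 2^(−3) = 0.125.
At steady state, R = 1/(1 − 0.125) = 8/7.
Single-dose peak C₀ = D/Vd = 300/20 = 15 mg/L.
Steady-state peak Cmax,ss = C₀·R = 15 × 8/7 ≈ 17.143 mg/L.
Steady-state trough Cmin,ss = Cmax,ss·f ≈ 17.143 × 0.125 ≈ 2.143 mg/L.
Trough 2.1 mg/L vs MEC 1 mg/L: adequate.

2.1 mg/L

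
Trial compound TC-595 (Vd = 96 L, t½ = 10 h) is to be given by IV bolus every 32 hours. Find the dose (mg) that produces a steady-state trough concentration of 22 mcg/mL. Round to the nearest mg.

τ/t½ = 32/10 ≈ 3.2, so f = (1/2)^(32/10) ≈ 0.108819.
Cmin,ss = (D/Vd)·f/(1−f), so D = Cmin,ss·Vd·(1−f)/f.
D = 22 × 96 × (1−f)/f ≈ 22 × 96 × 8.18957 ≈ 17296.37 mg.

17296 mg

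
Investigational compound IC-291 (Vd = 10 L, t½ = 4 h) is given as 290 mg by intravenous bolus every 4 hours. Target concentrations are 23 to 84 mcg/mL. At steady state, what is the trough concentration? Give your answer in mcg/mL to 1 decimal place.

The dosing interval is 1 half-life, so f = 2^(−1) = 0.5.
Accumulation ratio R = 1/(1 − f) = 1/0.5 = 2/1.
Single-dose peak C₀ = D/Vd = 290/10 = 29 mcg/mL.
Steady-state peak Cmax,ss = C₀·R = 29 × 2/1 ≈ 58.000 mcg/mL.
Steady-state trough Cmin,ss = Cmax,ss·f ≈ 58.000 × 0.5 ≈ 29.000 mcg/mL.
Trough 29.0 mcg/mL vs MEC 23 mcg/mL: adequate.

29.0 mcg/mL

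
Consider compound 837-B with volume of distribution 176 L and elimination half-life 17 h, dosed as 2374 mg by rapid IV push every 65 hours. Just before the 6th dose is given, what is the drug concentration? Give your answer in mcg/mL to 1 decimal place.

1.0 mcg/mL

f = (1/2)^(τ/t½) = (1/2)^(65/17) ≈ 0.0706.
C₀ = D/Vd = 2374/176 ≈ 13.489 mcg/mL.
Before the 6th dose, 5 doses have been given. Superposition: Cmin = C₀·(f + f² + … + f^5).
≈ 13.489 × (0.0706 + 0.0050 + 0.0004 + 0.0000 + 0.0000) ≈ 13.489 × 0.0760 ≈ 1.025 mcg/mL.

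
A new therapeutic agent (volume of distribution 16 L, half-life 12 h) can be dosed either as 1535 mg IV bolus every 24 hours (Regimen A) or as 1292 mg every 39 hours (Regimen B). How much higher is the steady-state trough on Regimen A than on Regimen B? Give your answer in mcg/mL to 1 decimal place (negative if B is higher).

Regimen A: f = (1/2)^(24/12) ≈ 0.2500; Cmin,ss = (1535/16)·f/(1−f) ≈ 31.979 mcg/mL.
Regimen B: f = (1/2)^(39/12) ≈ 0.1051; Cmin,ss = (1292/16)·f/(1−f) ≈ 9.484 mcg/mL.
Difference ≈ 31.979 − 9.484 ≈ 22.495 mcg/mL.

22.5 mcg/mL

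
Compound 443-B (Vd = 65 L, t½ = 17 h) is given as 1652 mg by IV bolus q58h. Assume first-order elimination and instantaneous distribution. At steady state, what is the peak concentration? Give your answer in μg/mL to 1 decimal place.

28.1 μg/mL

τ/t½ = 58/17 ≈ 3.4118, so fraction remaining f = (1/2)^(58/17) ≈ 0.0940.
Accumulation ratio R = 1/(1 − f) ≈ 1/0.9060 ≈ 1.1038.
Each bolus raises the concentration by D/Vd = 1652/65 ≈ 25.415 μg/mL.
Steady-state peak Cmax,ss = C₀·R ≈ 25.415 × 1.1038 ≈ 28.053 μg/mL.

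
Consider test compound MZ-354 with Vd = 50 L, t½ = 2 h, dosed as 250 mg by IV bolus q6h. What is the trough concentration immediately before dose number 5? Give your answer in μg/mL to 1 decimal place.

f = (1/2)^(τ/t½) = (1/2)^(6/2) ≈ 0.1250.
C₀ = D/Vd = 250/50 ≈ 5.000 μg/mL.
Before the 5th dose, 4 doses have been given. Superposition: Cmin = C₀·(f + f² + … + f^4).
≈ 5.000 × (0.1250 + 0.0156 + 0.0020 + 0.0002) ≈ 5.000 × 0.1428 ≈ 0.714 μg/mL.

0.7 μg/mL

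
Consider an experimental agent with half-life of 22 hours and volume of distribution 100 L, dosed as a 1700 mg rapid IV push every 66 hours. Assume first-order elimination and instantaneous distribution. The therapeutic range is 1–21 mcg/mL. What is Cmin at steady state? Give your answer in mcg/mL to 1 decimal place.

τ = 66 h = 3 half-lives, so f = (1/2)^3 = 0.125.
Accumulation ratio R = 1/(1 − f) = 1/0.875 = 8/7.
Single-dose peak C₀ = D/Vd = 1700/100 = 17 mcg/mL.
Steady-state peak Cmax,ss = C₀·R = 17 × 8/7 ≈ 19.429 mcg/mL.
Steady-state trough Cmin,ss = Cmax,ss·f ≈ 19.429 × 0.125 ≈ 2.429 mcg/mL.
Trough 2.4 mcg/mL vs MEC 1 mcg/mL: adequate.

2.4 mcg/mL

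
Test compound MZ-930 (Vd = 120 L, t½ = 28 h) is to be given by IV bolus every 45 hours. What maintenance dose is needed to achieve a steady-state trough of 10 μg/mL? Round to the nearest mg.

2456 mg

τ/t½ = 45/28 ≈ 1.6071, so f = (1/2)^(45/28) ≈ 0.328248.
Cmin,ss = (D/Vd)·f/(1−f), so D = Cmin,ss·Vd·(1−f)/f.
D = 10 × 120 × (1−f)/f ≈ 10 × 120 × 2.04648 ≈ 2455.78 mg.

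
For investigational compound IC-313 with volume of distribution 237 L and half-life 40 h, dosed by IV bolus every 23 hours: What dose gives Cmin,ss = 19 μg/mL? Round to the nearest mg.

2205 mg

τ/t½ = 23/40 ≈ 0.575, so f = (1/2)^(23/40) ≈ 0.671286.
Cmin,ss = (D/Vd)·f/(1−f), so D = Cmin,ss·Vd·(1−f)/f.
D = 19 × 237 × (1−f)/f ≈ 19 × 237 × 0.48968 ≈ 2205.03 mg.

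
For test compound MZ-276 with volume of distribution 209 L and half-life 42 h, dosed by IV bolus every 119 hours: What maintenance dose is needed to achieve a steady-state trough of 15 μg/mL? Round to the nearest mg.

19209 mg

τ/t½ = 119/42 ≈ 2.8333, so f = (1/2)^(119/42) ≈ 0.140308.
Cmin,ss = (D/Vd)·f/(1−f), so D = Cmin,ss·Vd·(1−f)/f.
D = 15 × 209 × (1−f)/f ≈ 15 × 209 × 6.12718 ≈ 19208.71 mg.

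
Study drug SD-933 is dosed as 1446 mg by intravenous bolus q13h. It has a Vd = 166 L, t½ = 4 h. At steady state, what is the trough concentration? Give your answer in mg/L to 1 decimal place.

1.0 mg/L

Over one 13-h interval, 13/4 ≈ 3.25 half-lives elapse, leaving f ≈ 0.1051 of each dose.
At steady state, accumulation factor R = 1/(1 − e^(−kτ)) ≈ 1.1174.
Single-dose peak C₀ = D/Vd = 1446/166 ≈ 8.711 mg/L.
Cmax,ss = C₀/(1 − f) ≈ 8.711/0.8949 ≈ 9.734 mg/L.
Steady-state trough Cmin,ss = Cmax,ss·f ≈ 9.734 × 0.1051 ≈ 1.023 mg/L.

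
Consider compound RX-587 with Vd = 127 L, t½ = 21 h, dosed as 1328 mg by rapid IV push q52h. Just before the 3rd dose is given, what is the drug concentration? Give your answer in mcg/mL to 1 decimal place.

f = (1/2)^(τ/t½) = (1/2)^(52/21) ≈ 0.1797.
C₀ = D/Vd = 1328/127 ≈ 10.457 mcg/mL.
Before the 3rd dose, 2 doses have been given. Superposition: Cmin = C₀·(f + f²).
≈ 10.457 × (0.1797 + 0.0323) ≈ 10.457 × 0.2120 ≈ 2.217 mcg/mL.

2.2 mcg/mL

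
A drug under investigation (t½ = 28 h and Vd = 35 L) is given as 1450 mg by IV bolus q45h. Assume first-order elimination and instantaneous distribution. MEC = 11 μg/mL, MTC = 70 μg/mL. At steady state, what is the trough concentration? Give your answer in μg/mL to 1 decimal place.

20.2 μg/mL

Over one 45-h interval, 45/28 ≈ 1.6071 half-lives elapse, leaving f ≈ 0.3282 of each dose.
At steady state, accumulation factor R = 1/(1 − e^(−kτ)) ≈ 1.4885.
Single-dose peak C₀ = D/Vd = 1450/35 ≈ 41.429 μg/mL.
Cmax,ss = C₀/(1 − f) ≈ 41.429/0.6718 ≈ 61.669 μg/mL.
One interval later, Cmin,ss = Cmax,ss·e^(−kτ) ≈ 61.669 × 0.3282 ≈ 20.240 μg/mL.
Trough 20.2 μg/mL vs MEC 11 μg/mL: adequate.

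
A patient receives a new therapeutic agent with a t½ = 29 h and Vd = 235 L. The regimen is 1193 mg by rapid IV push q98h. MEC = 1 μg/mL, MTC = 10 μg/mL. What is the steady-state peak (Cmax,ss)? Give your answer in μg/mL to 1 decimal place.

Over one 98-h interval, 98/29 ≈ 3.3793 half-lives elapse, leaving f ≈ 0.0961 of each dose.
Accumulation ratio R = 1/(1 − f) ≈ 1/0.9039 ≈ 1.1063.
Single-dose peak C₀ = D/Vd = 1193/235 ≈ 5.077 μg/mL.
Steady-state peak Cmax,ss = C₀·R ≈ 5.077 × 1.1063 ≈ 5.617 μg/mL.
Peak 5.6 μg/mL vs MTC 10 μg/mL: below toxic threshold.

5.6 μg/mL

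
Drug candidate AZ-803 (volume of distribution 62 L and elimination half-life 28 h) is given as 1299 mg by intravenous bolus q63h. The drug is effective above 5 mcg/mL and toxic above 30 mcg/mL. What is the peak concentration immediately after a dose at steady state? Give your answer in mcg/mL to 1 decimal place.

26.5 mcg/mL

k = ln2/t½ = ln2/28 ≈ 0.024755 h⁻¹; fraction remaining f = e^(−kτ) = e^(−0.024755×63) ≈ 0.2102.
Accumulation ratio R = 1/(1 − f) ≈ 1/0.7898 ≈ 1.2661.
Each bolus raises the concentration by D/Vd = 1299/62 ≈ 20.952 mcg/mL.
Cmax,ss = C₀/(1 − f) ≈ 20.952/0.7898 ≈ 26.528 mcg/mL.
Peak 26.5 mcg/mL vs MTC 30 mcg/mL: below toxic threshold.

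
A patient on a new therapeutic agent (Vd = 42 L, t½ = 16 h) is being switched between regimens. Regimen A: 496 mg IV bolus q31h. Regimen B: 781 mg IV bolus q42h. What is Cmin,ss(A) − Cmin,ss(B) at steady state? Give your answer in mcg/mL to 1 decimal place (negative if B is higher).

Regimen A: f = (1/2)^(31/16) ≈ 0.2611; Cmin,ss = (496/42)·f/(1−f) ≈ 4.173 mcg/mL.
Regimen B: f = (1/2)^(42/16) ≈ 0.1621; Cmin,ss = (781/42)·f/(1−f) ≈ 3.597 mcg/mL.
Difference ≈ 4.173 − 3.597 ≈ 0.576 mcg/mL.

0.6 mcg/mL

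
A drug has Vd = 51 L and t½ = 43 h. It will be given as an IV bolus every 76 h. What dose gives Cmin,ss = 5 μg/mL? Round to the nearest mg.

τ/t½ = 76/43 ≈ 1.7674, so f = (1/2)^(76/43) ≈ 0.293729.
Cmin,ss = (D/Vd)·f/(1−f), so D = Cmin,ss·Vd·(1−f)/f.
D = 5 × 51 × (1−f)/f ≈ 5 × 51 × 2.40450 ≈ 613.15 mg.

613 mg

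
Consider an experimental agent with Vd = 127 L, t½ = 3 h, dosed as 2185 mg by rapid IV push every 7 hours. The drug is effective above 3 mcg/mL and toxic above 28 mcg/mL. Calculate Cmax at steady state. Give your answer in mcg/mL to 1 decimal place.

τ/t½ = 7/3 ≈ 2.3333, so fraction remaining f = (1/2)^(7/3) ≈ 0.1984.
Accumulation ratio R = 1/(1 − f) ≈ 1/0.8016 ≈ 1.2475.
Single-dose peak C₀ = D/Vd = 2185/127 ≈ 17.205 mcg/mL.
Cmax,ss = C₀/(1 − f) ≈ 17.205/0.8016 ≈ 21.463 mcg/mL.
Peak 21.5 mcg/mL vs MTC 28 mcg/mL: below toxic threshold.

21.5 mcg/mL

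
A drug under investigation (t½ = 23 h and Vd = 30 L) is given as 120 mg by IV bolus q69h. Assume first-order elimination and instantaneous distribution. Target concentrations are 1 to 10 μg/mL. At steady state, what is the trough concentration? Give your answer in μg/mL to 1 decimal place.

τ = 69 h = 3 half-lives, so f = (1/2)^3 = 0.125.
Accumulation ratio R = 1/(1 − f) = 1/0.875 = 8/7.
Single-dose peak C₀ = D/Vd = 120/30 = 4 μg/mL.
Steady-state peak Cmax,ss = C₀·R = 4 × 8/7 ≈ 4.571 μg/mL.
Steady-state trough Cmin,ss = Cmax,ss·f ≈ 4.571 × 0.125 ≈ 0.571 μg/mL.
Trough 0.6 μg/mL vs MEC 1 μg/mL: subtherapeutic.

0.6 μg/mL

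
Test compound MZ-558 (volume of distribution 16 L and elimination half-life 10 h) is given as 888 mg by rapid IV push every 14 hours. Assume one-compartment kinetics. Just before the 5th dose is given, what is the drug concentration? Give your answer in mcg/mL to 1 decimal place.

33.2 mcg/mL

f = (1/2)^(τ/t½) = (1/2)^(14/10) ≈ 0.3789.
C₀ = D/Vd = 888/16 ≈ 55.500 mcg/mL.
Before the 5th dose, 4 doses have been given. Superposition: Cmin = C₀·(f + f² + … + f^4).
≈ 55.500 × (0.3789 + 0.1436 + 0.0544 + 0.0206) ≈ 55.500 × 0.5975 ≈ 33.161 mcg/mL.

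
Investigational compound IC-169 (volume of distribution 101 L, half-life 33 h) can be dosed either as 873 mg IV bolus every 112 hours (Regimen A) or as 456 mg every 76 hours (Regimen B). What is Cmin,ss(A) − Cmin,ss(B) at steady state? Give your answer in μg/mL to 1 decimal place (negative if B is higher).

-0.2 μg/mL

Regimen A: f = (1/2)^(112/33) ≈ 0.0951; Cmin,ss = (873/101)·f/(1−f) ≈ 0.908 μg/mL.
Regimen B: f = (1/2)^(76/33) ≈ 0.2026; Cmin,ss = (456/101)·f/(1−f) ≈ 1.147 μg/mL.
Difference ≈ 0.908 − 1.147 ≈ -0.239 μg/mL.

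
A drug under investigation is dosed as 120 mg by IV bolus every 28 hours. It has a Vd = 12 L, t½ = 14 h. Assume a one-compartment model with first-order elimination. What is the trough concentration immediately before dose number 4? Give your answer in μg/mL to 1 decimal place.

f = (1/2)^(τ/t½) = (1/2)^(28/14) ≈ 0.2500.
C₀ = D/Vd = 120/12 ≈ 10.000 μg/mL.
Before the 4th dose, 3 doses have been given. Superposition: Cmin = C₀·(f + f² + … + f^3).
≈ 10.000 × (0.2500 + 0.0625 + 0.0156) ≈ 10.000 × 0.3281 ≈ 3.281 μg/mL.

3.3 μg/mL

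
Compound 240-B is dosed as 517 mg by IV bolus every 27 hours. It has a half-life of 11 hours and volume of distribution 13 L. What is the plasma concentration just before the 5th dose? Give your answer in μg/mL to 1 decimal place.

f = (1/2)^(τ/t½) = (1/2)^(27/11) ≈ 0.1824.
C₀ = D/Vd = 517/13 ≈ 39.769 μg/mL.
Before the 5th dose, 4 doses have been given. Superposition: Cmin = C₀·(f + f² + … + f^4).
≈ 39.769 × (0.1824 + 0.0333 + 0.0061 + 0.0011) ≈ 39.769 × 0.2229 ≈ 8.865 μg/mL.

8.9 μg/mL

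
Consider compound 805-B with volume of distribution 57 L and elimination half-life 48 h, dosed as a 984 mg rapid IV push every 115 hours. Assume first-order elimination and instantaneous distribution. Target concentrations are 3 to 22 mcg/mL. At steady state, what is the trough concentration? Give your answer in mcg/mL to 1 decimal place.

Over one 115-h interval, 115/48 ≈ 2.3958 half-lives elapse, leaving f ≈ 0.1900 of each dose.
Each bolus raises the concentration by D/Vd = 984/57 ≈ 17.263 mcg/mL.
Steady-state trough Cmin,ss = C₀·f/(1−f) ≈ 17.263 × 0.1900/0.8100 ≈ 4.049 mcg/mL.
Trough 4.0 mcg/mL vs MEC 3 mcg/mL: adequate.

4.0 mcg/mL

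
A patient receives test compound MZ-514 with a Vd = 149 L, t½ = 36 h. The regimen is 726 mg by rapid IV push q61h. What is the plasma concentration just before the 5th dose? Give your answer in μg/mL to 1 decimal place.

2.2 μg/mL

f = (1/2)^(τ/t½) = (1/2)^(61/36) ≈ 0.3090.
C₀ = D/Vd = 726/149 ≈ 4.872 μg/mL.
Before the 5th dose, 4 doses have been given. Superposition: Cmin = C₀·(f + f² + … + f^4).
≈ 4.872 × (0.3090 + 0.0955 + 0.0295 + 0.0091) ≈ 4.872 × 0.4431 ≈ 2.159 μg/mL.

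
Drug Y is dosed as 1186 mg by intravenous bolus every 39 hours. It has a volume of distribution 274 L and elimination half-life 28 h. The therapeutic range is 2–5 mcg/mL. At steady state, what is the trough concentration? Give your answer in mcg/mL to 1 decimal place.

Over one 39-h interval, 39/28 ≈ 1.3929 half-lives elapse, leaving f ≈ 0.3808 of each dose.
Accumulation ratio R = 1/(1 − f) ≈ 1/0.6192 ≈ 1.6150.
Single-dose peak C₀ = D/Vd = 1186/274 ≈ 4.328 mcg/mL.
Steady-state peak Cmax,ss = C₀·R ≈ 4.328 × 1.6150 ≈ 6.990 mcg/mL.
Steady-state trough Cmin,ss = Cmax,ss·f ≈ 6.990 × 0.3808 ≈ 2.662 mcg/mL.
Trough 2.7 mcg/mL vs MEC 2 mcg/mL: adequate.

2.7 mcg/mL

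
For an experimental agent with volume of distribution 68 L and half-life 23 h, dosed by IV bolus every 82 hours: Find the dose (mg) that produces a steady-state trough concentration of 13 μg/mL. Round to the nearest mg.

9580 mg

τ/t½ = 82/23 ≈ 3.5652, so f = (1/2)^(82/23) ≈ 0.084482.
Cmin,ss = (D/Vd)·f/(1−f), so D = Cmin,ss·Vd·(1−f)/f.
D = 13 × 68 × (1−f)/f ≈ 13 × 68 × 10.83684 ≈ 9579.77 mg.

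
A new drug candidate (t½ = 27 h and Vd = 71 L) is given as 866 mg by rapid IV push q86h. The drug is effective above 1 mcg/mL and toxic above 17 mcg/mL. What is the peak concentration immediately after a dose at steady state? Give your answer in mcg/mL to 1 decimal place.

13.7 mcg/mL

Over one 86-h interval, 86/27 ≈ 3.1852 half-lives elapse, leaving f ≈ 0.1099 of each dose.
Accumulation ratio R = 1/(1 − f) ≈ 1/0.8901 ≈ 1.1235.
Each bolus raises the concentration by D/Vd = 866/71 ≈ 12.197 mcg/mL.
Steady-state peak Cmax,ss = C₀·R ≈ 12.197 × 1.1235 ≈ 13.703 mcg/mL.
Peak 13.7 mcg/mL vs MTC 17 mcg/mL: below toxic threshold.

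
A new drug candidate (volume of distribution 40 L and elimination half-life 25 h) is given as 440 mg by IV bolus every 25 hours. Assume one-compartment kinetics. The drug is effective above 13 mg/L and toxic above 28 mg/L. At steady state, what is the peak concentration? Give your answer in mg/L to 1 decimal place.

τ = 25 h = 1 half-life, so f = (1/2)^1 = 0.5.
Accumulation ratio R = 1/(1 − f) = 1/0.5 = 2/1.
Single-dose peak C₀ = D/Vd = 440/40 = 11 mg/L.
Steady-state peak Cmax,ss = C₀·R = 11 × 2/1 ≈ 22.000 mg/L.
Peak 22.0 mg/L vs MTC 28 mg/L: below toxic threshold.

22.0 mg/L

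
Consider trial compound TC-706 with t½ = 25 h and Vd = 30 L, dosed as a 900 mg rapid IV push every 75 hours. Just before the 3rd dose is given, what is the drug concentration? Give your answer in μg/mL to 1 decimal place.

f = (1/2)^(τ/t½) = (1/2)^(75/25) ≈ 0.1250.
C₀ = D/Vd = 900/30 ≈ 30.000 μg/mL.
Before the 3rd dose, 2 doses have been given. Superposition: Cmin = C₀·(f + f²).
≈ 30.000 × (0.1250 + 0.0156) ≈ 30.000 × 0.1406 ≈ 4.218 μg/mL.

4.2 μg/mL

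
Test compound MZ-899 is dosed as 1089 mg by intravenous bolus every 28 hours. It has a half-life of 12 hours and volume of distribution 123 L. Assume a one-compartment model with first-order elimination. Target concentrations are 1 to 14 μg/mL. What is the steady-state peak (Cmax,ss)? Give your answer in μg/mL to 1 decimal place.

11.0 μg/mL

k = ln2/t½ = ln2/12 ≈ 0.057762 h⁻¹; fraction remaining f = e^(−kτ) = e^(−0.057762×28) ≈ 0.1984.
At steady state, accumulation factor R = 1/(1 − e^(−kτ)) ≈ 1.2475.
Single-dose peak C₀ = D/Vd = 1089/123 ≈ 8.854 μg/mL.
Steady-state peak Cmax,ss = C₀·R ≈ 8.854 × 1.2475 ≈ 11.045 μg/mL.
Peak 11.0 μg/mL vs MTC 14 μg/mL: below toxic threshold.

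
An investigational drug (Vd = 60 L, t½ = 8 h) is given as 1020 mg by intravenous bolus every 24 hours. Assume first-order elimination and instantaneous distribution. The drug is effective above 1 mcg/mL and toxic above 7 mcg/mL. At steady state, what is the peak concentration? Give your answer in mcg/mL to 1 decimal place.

19.4 mcg/mL

τ = 24 h = 3 half-lives, so f = (1/2)^3 = 0.125.
At steady state, R = 1/(1 − 0.125) = 8/7.
Single-dose peak C₀ = D/Vd = 1020/60 = 17 mcg/mL.
Steady-state peak Cmax,ss = C₀·R = 17 × 8/7 ≈ 19.429 mcg/mL.
Peak 19.4 mcg/mL vs MTC 7 mcg/mL: exceeds toxic threshold.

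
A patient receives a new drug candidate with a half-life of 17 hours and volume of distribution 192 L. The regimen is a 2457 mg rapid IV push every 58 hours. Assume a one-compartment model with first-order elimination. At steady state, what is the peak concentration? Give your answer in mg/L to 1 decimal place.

Over one 58-h interval, 58/17 ≈ 3.4118 half-lives elapse, leaving f ≈ 0.0940 of each dose.
Accumulation ratio R = 1/(1 − f) ≈ 1/0.9060 ≈ 1.1038.
Single-dose peak C₀ = D/Vd = 2457/192 ≈ 12.797 mg/L.
Cmax,ss = C₀/(1 − f) ≈ 12.797/0.9060 ≈ 14.125 mg/L.

14.1 mg/L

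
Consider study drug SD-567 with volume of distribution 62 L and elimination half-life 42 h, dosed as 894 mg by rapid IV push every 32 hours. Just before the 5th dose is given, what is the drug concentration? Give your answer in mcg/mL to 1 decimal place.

18.2 mcg/mL

f = (1/2)^(τ/t½) = (1/2)^(32/42) ≈ 0.5897.
C₀ = D/Vd = 894/62 ≈ 14.419 mcg/mL.
Before the 5th dose, 4 doses have been given. Superposition: Cmin = C₀·(f + f² + … + f^4).
≈ 14.419 × (0.5897 + 0.3477 + 0.2051 + 0.1209) ≈ 14.419 × 1.2634 ≈ 18.217 mcg/mL.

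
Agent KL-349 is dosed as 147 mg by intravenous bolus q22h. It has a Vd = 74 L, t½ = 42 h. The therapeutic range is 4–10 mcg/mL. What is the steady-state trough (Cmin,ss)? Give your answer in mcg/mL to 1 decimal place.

Over one 22-h interval, 22/42 ≈ 0.52381 half-lives elapse, leaving f ≈ 0.6955 of each dose.
Accumulation ratio R = 1/(1 − f) ≈ 1/0.3045 ≈ 3.2841.
Each bolus raises the concentration by D/Vd = 147/74 ≈ 1.986 mcg/mL.
Steady-state peak Cmax,ss = C₀·R ≈ 1.986 × 3.2841 ≈ 6.522 mcg/mL.
One interval later, Cmin,ss = Cmax,ss·e^(−kτ) ≈ 6.522 × 0.6955 ≈ 4.536 mcg/mL.
Trough 4.5 mcg/mL vs MEC 4 mcg/mL: adequate.

4.5 mcg/mL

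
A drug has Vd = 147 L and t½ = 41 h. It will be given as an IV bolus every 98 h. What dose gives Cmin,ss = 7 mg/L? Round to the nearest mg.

4365 mg

τ/t½ = 98/41 ≈ 2.3902, so f = (1/2)^(98/41) ≈ 0.190750.
Cmin,ss = (D/Vd)·f/(1−f), so D = Cmin,ss·Vd·(1−f)/f.
D = 7 × 147 × (1−f)/f ≈ 7 × 147 × 4.24246 ≈ 4365.49 mg.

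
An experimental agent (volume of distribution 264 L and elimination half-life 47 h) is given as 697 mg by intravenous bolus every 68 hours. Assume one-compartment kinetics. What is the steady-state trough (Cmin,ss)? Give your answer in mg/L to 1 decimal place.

τ/t½ = 68/47 ≈ 1.4468, so fraction remaining f = (1/2)^(68/47) ≈ 0.3668.
At steady state, accumulation factor R = 1/(1 − e^(−kτ)) ≈ 1.5793.
Each bolus raises the concentration by D/Vd = 697/264 ≈ 2.640 mg/L.
Steady-state peak Cmax,ss = C₀·R ≈ 2.640 × 1.5793 ≈ 4.169 mg/L.
Steady-state trough Cmin,ss = Cmax,ss·f ≈ 4.169 × 0.3668 ≈ 1.529 mg/L.

1.5 mg/L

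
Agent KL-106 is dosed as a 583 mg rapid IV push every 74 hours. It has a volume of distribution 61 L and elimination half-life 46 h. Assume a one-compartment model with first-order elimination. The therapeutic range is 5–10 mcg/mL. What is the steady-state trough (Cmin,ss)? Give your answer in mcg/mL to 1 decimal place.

4.7 mcg/mL

Over one 74-h interval, 74/46 ≈ 1.6087 half-lives elapse, leaving f ≈ 0.3279 of each dose.
At steady state, accumulation factor R = 1/(1 − e^(−kτ)) ≈ 1.4879.
Single-dose peak C₀ = D/Vd = 583/61 ≈ 9.557 mcg/mL.
Steady-state peak Cmax,ss = C₀·R ≈ 9.557 × 1.4879 ≈ 14.220 mcg/mL.
One interval later, Cmin,ss = Cmax,ss·e^(−kτ) ≈ 14.220 × 0.3279 ≈ 4.663 mcg/mL.
Trough 4.7 mcg/mL vs MEC 5 mcg/mL: subtherapeutic.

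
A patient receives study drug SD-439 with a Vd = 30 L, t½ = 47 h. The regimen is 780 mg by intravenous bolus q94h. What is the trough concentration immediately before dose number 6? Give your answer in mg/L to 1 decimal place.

8.7 mg/L

f = (1/2)^(τ/t½) = (1/2)^(94/47) ≈ 0.2500.
C₀ = D/Vd = 780/30 ≈ 26.000 mg/L.
Before the 6th dose, 5 doses have been given. Superposition: Cmin = C₀·(f + f² + … + f^5).
≈ 26.000 × (0.2500 + 0.0625 + 0.0156 + 0.0039 + 0.0010) ≈ 26.000 × 0.3330 ≈ 8.658 mg/L.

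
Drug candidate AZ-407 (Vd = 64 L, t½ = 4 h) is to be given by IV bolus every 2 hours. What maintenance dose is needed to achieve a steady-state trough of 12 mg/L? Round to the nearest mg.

318 mg

τ/t½ = 2/4 ≈ 0.5, so f = (1/2)^(2/4) ≈ 0.707107.
Cmin,ss = (D/Vd)·f/(1−f), so D = Cmin,ss·Vd·(1−f)/f.
D = 12 × 64 × (1−f)/f ≈ 12 × 64 × 0.41421 ≈ 318.11 mg.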